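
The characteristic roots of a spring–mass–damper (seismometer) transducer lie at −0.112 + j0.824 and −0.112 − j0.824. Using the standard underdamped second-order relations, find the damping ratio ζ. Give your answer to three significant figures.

ζ ≈ 0.135

The poles are at −σ ± jω_d with σ = 0.112 and ω_d = 0.824, so ω_n = √(σ²+ω_d²) = 0.832 rad/s and ζ = σ/ω_n = 0.135.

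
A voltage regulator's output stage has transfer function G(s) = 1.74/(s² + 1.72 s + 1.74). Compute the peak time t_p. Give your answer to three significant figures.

ω_n = √1.74 = 1.32 rad/s; ζ = 1.72/(2·1.32) = 0.652.
The damped frequency ω_d = ω_n√(1−ζ²) = 1.00 rad/s. Then t_p = π/ω_d = 3.14 s.

t_p ≈ 3.14 s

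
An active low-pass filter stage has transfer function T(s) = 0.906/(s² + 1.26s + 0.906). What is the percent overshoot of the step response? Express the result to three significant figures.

Matching coefficients with s² + 2ζω_n s + ω_n² gives ω_n² = 0.906 ⇒ ω_n = 0.952 rad/s, and ζ = 1.26/(2ω_n) = 0.662.
%OS = 100 e^{−πζ/√(1−ζ²)} with ζ = 0.662 gives 6.24%.

%OS ≈ 6.24%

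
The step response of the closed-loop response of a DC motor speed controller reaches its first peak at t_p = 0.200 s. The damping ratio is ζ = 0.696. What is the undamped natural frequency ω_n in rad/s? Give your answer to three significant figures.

Peak time t_p = π/ω_d, so ω_d = π/t_p = π/0.200 = 15.7 rad/s.
ω_n = ω_d/√(1−ζ²) = 15.7/√0.516 = 21.9 rad/s.

ω_n ≈ 21.9 rad/s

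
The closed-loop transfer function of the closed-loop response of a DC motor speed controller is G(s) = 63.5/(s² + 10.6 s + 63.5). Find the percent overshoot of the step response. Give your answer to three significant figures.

ω_n = √63.5 = 7.97 rad/s; ζ = 10.6/(2·7.97) = 0.665.
Overshoot: exp(−π·0.665/√(1−0.665²)) = 0.0609, i.e. 6.09%.

%OS ≈ 6.09%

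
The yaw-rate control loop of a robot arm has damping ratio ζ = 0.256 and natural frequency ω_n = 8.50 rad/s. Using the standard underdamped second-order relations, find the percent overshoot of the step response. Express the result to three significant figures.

%OS ≈ 43.5%

For an underdamped second-order system, %OS = 100·exp(−πζ/√(1−ζ²)).
πζ/√(1−ζ²) = π·0.256/√(1−0.0655) = 0.8320, so %OS = 100·e^(−0.8320) = 43.5%.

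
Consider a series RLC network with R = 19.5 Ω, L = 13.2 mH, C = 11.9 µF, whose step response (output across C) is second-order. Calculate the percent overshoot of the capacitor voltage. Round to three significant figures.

%OS ≈ 38.2%

For a series RLC circuit (capacitor voltage as output), ω_n = 1/√(LC) = 1/√(13.2 mH · 11.9 µF) = 2520 rad/s.
ζ = (R/2)·√(C/L) = (19.5/2)·√(11.9 µF/13.2 mH) = 0.293.
%OS = 100·exp(−πζ/√(1−ζ²)) = 38.2%.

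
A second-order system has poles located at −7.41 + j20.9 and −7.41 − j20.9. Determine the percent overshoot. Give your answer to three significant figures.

With σ = 7.41, ω_d = 20.9: ω_n = √(σ²+ω_d²) = 22.2 rad/s, ζ = σ/ω_n = 0.334.
%OS = 100·exp(−πζ/√(1−ζ²)) = 32.8%.

%OS ≈ 32.8%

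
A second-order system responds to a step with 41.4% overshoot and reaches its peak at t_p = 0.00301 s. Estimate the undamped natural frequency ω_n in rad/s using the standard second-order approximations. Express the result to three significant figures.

ω_n ≈ 1080 rad/s

ζ from %OS: ζ = |ln 0.414|/√(π²+ln²0.414) = 0.270.
t_p = π/ω_d ⇒ ω_d = 1040 rad/s; then ω_n = ω_d/√(1−ζ²) = 1080 rad/s.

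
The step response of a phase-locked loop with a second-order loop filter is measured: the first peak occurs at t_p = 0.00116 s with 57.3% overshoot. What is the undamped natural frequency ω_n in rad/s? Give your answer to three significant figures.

From the overshoot, ζ = −ln(OS)/√(π²+ln²(OS)) = 0.175.
From t_p = π/ω_d, ω_d = π/0.00116 = 2710 rad/s, so ω_n = ω_d/√(1−ζ²) = 2750 rad/s.

ω_n ≈ 2750 rad/s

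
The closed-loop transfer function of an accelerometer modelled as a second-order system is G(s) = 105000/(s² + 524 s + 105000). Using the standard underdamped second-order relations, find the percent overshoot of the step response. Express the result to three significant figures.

Matching coefficients with s² + 2ζω_n s + ω_n² gives ω_n² = 105000 ⇒ ω_n = 324 rad/s, and ζ = 524/(2ω_n) = 0.809.
%OS = 100·exp(−πζ/√(1−ζ²)) = 1.33%.

%OS ≈ 1.33%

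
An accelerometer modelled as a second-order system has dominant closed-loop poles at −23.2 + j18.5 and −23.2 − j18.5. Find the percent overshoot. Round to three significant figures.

The poles are at −σ ± jω_d with σ = 23.2 and ω_d = 18.5, so ω_n = √(σ²+ω_d²) = 29.7 rad/s and ζ = σ/ω_n = 0.782.
Overshoot: exp(−π·0.782/√(1−0.782²)) = 0.0195, i.e. 1.95%.

%OS ≈ 1.95%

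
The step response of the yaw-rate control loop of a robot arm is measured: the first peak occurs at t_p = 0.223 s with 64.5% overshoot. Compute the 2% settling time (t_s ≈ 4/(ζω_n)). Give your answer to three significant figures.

t_s ≈ 2.03 s

From the overshoot, ζ = −ln(OS)/√(π²+ln²(OS)) = 0.138.
From t_p = π/ω_d, ω_d = π/0.223 = 14.1 rad/s, so ω_n = ω_d/√(1−ζ²) = 14.2 rad/s.
t_s ≈ 4/(ζω_n) = 4/(0.138·14.2) = 2.03 s.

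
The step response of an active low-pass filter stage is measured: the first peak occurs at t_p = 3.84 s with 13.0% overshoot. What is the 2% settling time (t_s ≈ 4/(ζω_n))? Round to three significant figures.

t_s ≈ 7.53 s

From the overshoot, ζ = −ln(OS)/√(π²+ln²(OS)) = 0.545.
t_p = π/ω_d ⇒ ω_d = 0.818 rad/s; then ω_n = ω_d/√(1−ζ²) = 0.976 rad/s.
t_s ≈ 4/(ζω_n) = 4/(0.545·0.976) = 7.53 s.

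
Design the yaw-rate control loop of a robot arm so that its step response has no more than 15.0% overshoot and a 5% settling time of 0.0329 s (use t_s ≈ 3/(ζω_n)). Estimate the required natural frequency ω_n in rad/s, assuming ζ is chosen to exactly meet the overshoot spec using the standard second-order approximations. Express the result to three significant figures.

ζ = −ln(OS)/√(π² + (ln OS)²). With OS = 0.150, ln OS = −1.897 and ζ = 1.897/3.670 = 0.517.
Then ω_n = 3/(ζ t_s) = 3/(0.517 × 0.0329) = 176 rad/s.

ω_n ≈ 176 rad/s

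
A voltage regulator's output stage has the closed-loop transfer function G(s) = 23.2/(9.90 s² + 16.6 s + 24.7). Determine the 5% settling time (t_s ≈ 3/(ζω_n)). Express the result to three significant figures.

Dividing through by 9.90: denominator becomes s² + 1.677 s + 2.495.
So ω_n = √2.495 = 1.58 rad/s and ζ = 1.677/(2·1.58) = 0.531.
t_s ≈ 3/(ζω_n) = 3.58 s.

t_s ≈ 3.58 s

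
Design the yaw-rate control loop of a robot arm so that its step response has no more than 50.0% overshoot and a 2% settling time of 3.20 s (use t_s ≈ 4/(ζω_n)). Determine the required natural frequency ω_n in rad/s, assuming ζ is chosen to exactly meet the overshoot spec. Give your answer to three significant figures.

Inverting the overshoot relation: ζ = |ln 0.500|/√(π² + ln²0.500) = 0.215.
Then ω_n = 4/(ζ t_s) = 4/(0.215 × 3.20) = 5.80 rad/s.

ω_n ≈ 5.80 rad/s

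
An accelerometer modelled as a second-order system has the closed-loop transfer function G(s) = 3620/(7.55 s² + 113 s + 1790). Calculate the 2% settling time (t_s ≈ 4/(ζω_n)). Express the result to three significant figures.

t_s ≈ 0.535 s

Dividing through by 7.55: denominator becomes s² + 14.97 s + 237.1.
So ω_n = √237.1 = 15.4 rad/s and ζ = 14.97/(2·15.4) = 0.486.
t_s ≈ 4/(ζω_n) = 0.535 s.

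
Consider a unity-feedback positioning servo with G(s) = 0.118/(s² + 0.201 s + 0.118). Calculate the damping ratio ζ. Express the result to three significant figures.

ω_n = √0.118 = 0.344 rad/s; ζ = 0.201/(2·0.344) = 0.293.

ζ ≈ 0.293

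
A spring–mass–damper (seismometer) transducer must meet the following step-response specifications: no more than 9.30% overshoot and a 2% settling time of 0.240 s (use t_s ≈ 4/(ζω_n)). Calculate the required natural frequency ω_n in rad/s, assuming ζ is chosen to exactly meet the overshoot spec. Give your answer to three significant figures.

From %OS = 100·exp(−πζ/√(1−ζ²)), invert to get ζ = −ln(OS)/√(π² + ln²(OS)) with OS = 0.0930.
−ln 0.0930 = 2.375, so ζ = 2.375/√(π² + 5.641) = 0.603.
From t_s ≈ 4/(ζω_n): ω_n = 4/(ζ·t_s) = 4/(0.603·0.240) = 27.6 rad/s.

ω_n ≈ 27.6 rad/s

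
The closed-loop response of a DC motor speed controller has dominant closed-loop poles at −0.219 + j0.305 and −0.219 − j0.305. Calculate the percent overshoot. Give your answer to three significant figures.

%OS ≈ 10.5%

|pole| = ω_n = √(0.219² + 0.305²) = 0.375 rad/s; ζ = cos θ = σ/ω_n = 0.583.
Overshoot: exp(−π·0.583/√(1−0.583²)) = 0.105, i.e. 10.5%.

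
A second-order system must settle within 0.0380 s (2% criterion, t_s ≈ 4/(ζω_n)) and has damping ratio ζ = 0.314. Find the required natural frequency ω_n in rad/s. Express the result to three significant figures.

ω_n ≈ 335 rad/s

Rearranging t_s ≈ 4/(ζω_n) gives ω_n = 4/(ζ·t_s) = 4/(0.314 × 0.0380) = 335 rad/s.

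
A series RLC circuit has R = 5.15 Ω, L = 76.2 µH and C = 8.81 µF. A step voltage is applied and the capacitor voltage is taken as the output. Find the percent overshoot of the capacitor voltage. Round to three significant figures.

%OS ≈ 0.337%

For a series RLC circuit (capacitor voltage as output), ω_n = 1/√(LC) = 1/√(76.2 µH · 8.81 µF) = 38600 rad/s.
ζ = (R/2)·√(C/L) = (5.15/2)·√(8.81 µF/76.2 µH) = 0.876.
%OS = 100 e^{−πζ/√(1−ζ²)} with ζ = 0.876 gives 0.337%.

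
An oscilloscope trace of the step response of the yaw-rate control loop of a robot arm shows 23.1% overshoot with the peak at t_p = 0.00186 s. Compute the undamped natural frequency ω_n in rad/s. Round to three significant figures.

ω_n ≈ 1860 rad/s

ζ from %OS: ζ = |ln 0.231|/√(π²+ln²0.231) = 0.423.
t_p = π/ω_d ⇒ ω_d = 1690 rad/s; then ω_n = ω_d/√(1−ζ²) = 1860 rad/s.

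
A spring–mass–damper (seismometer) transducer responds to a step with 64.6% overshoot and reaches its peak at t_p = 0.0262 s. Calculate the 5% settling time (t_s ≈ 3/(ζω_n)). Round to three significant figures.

The overshoot fixes ζ = −ln(OS)/√(π²+ln²(OS)) = 0.138.
From t_p = π/ω_d, ω_d = π/0.0262 = 120 rad/s, so ω_n = ω_d/√(1−ζ²) = 121 rad/s.
t_s ≈ 3/(ζω_n) = 3/(0.138·121) = 0.180 s.

t_s ≈ 0.180 s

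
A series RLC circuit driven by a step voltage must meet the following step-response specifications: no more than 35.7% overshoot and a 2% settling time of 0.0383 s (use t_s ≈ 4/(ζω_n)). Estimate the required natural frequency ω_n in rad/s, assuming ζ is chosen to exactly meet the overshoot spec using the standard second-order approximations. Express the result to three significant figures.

ω_n ≈ 335 rad/s

ζ = −ln(OS)/√(π² + (ln OS)²). With OS = 0.357, ln OS = −1.030 and ζ = 1.030/3.306 = 0.312.
Then ω_n = 4/(ζ t_s) = 4/(0.312 × 0.0383) = 335 rad/s.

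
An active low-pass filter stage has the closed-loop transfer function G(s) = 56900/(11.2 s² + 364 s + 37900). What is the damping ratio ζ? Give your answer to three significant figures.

ζ ≈ 0.279

Dividing through by 11.2: denominator becomes s² + 32.50 s + 3384.
So ω_n = √3384 = 58.2 rad/s and ζ = 32.50/(2·58.2) = 0.279.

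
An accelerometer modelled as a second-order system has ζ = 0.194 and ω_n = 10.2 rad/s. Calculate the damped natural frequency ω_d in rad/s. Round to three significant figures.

ω_d ≈ 10.0 rad/s

ω_d = ω_n√(1−ζ²) = 10.2·√0.962 = 10.0 rad/s.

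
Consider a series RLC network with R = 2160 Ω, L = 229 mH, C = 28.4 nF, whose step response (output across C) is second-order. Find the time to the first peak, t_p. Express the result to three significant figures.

t_p ≈ 0.000274 s

For a series RLC circuit (capacitor voltage as output), ω_n = 1/√(LC) = 1/√(229 mH · 28.4 nF) = 12400 rad/s.
ζ = (R/2)·√(C/L) = (2160/2)·√(28.4 nF/229 mH) = 0.380.
ω_d = ω_n√(1−ζ²) = 11500 rad/s. t_p = π/ω_d = 0.000274 s.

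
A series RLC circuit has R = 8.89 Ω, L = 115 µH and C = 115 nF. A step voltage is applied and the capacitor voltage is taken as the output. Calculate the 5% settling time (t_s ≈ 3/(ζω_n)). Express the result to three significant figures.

t_s ≈ 0.0000776 s

For a series RLC circuit (capacitor voltage as output), ω_n = 1/√(LC) = 1/√(115 µH · 115 nF) = 275000 rad/s.
ζ = (R/2)·√(C/L) = (8.89/2)·√(115 nF/115 µH) = 0.141.
t_s ≈ 3/(ζω_n) = 0.0000776 s.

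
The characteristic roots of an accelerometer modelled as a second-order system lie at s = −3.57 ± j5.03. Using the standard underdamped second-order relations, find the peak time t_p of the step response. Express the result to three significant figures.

t_p = π/ω_d with ω_d = 5.03 (the imaginary part), so t_p = 0.625 s.

t_p ≈ 0.625 s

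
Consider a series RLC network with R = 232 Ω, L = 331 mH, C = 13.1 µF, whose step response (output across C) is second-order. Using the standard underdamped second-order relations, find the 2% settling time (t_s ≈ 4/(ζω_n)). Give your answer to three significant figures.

t_s ≈ 0.0114 s

For a series RLC circuit (capacitor voltage as output), ω_n = 1/√(LC) = 1/√(331 mH · 13.1 µF) = 480 rad/s.
ζ = (R/2)·√(C/L) = (232/2)·√(13.1 µF/331 mH) = 0.730.
t_s ≈ 4/(ζω_n) = 0.0114 s.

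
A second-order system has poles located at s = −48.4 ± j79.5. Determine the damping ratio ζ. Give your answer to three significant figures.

ζ ≈ 0.520

|pole| = ω_n = √(48.4² + 79.5²) = 93.1 rad/s; ζ = cos θ = σ/ω_n = 0.520.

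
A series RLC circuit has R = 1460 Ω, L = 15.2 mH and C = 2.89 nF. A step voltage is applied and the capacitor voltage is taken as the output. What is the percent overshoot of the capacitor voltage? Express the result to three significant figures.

For a series RLC circuit (capacitor voltage as output), ω_n = 1/√(LC) = 1/√(15.2 mH · 2.89 nF) = 151000 rad/s.
ζ = (R/2)·√(C/L) = (1460/2)·√(2.89 nF/15.2 mH) = 0.318.
%OS = 100 e^{−πζ/√(1−ζ²)} with ζ = 0.318 gives 34.8%.

%OS ≈ 34.8%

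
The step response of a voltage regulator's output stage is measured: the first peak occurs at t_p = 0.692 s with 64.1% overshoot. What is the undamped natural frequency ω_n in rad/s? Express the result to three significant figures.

ζ from %OS: ζ = |ln 0.641|/√(π²+ln²0.641) = 0.140.
t_p = π/ω_d ⇒ ω_d = 4.54 rad/s; then ω_n = ω_d/√(1−ζ²) = 4.59 rad/s.

ω_n ≈ 4.59 rad/s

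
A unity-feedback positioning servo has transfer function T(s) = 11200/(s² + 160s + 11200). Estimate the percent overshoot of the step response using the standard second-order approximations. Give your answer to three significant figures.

Comparing the denominator to s² + 2ζω_n s + ω_n²: ω_n = √11200 = 106 rad/s, and 2ζω_n = 160 so ζ = 160/(2·106) = 0.756.
%OS = 100 e^{−πζ/√(1−ζ²)} with ζ = 0.756 gives 2.66%.

%OS ≈ 2.66%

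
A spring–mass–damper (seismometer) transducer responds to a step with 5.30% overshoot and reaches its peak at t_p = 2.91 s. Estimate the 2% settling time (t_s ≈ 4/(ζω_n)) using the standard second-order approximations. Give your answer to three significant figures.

The overshoot fixes ζ = −ln(OS)/√(π²+ln²(OS)) = 0.683.
t_p = π/ω_d ⇒ ω_d = 1.08 rad/s; then ω_n = ω_d/√(1−ζ²) = 1.48 rad/s.
t_s ≈ 4/(ζω_n) = 4/(0.683·1.48) = 3.96 s.

t_s ≈ 3.96 s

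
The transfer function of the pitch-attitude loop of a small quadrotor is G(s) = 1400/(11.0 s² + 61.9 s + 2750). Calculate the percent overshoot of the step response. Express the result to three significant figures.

%OS ≈ 56.7%

Dividing through by 11.0: denominator becomes s² + 5.627 s + 250.0.
So ω_n = √250.0 = 15.8 rad/s and ζ = 5.627/(2·15.8) = 0.178.
Overshoot: exp(−π·0.178/√(1−0.178²)) = 0.567, i.e. 56.7%.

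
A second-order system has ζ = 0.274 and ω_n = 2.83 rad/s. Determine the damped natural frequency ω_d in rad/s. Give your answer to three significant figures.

ω_d = ω_n√(1−ζ²) = 2.83·√0.925 = 2.72 rad/s.

ω_d ≈ 2.72 rad/s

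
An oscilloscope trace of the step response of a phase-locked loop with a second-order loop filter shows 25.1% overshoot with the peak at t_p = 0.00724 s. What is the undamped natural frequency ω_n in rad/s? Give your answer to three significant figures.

ζ from %OS: ζ = |ln 0.251|/√(π²+ln²0.251) = 0.403.
t_p = π/ω_d ⇒ ω_d = 434 rad/s; then ω_n = ω_d/√(1−ζ²) = 474 rad/s.

ω_n ≈ 474 rad/s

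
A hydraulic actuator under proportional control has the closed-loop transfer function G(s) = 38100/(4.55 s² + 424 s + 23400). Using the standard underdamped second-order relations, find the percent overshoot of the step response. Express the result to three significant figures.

%OS ≈ 6.82%

Dividing through by 4.55: denominator becomes s² + 93.19 s + 5143.
So ω_n = √5143 = 71.7 rad/s and ζ = 93.19/(2·71.7) = 0.650.
Overshoot: exp(−π·0.650/√(1−0.650²)) = 0.0682, i.e. 6.82%.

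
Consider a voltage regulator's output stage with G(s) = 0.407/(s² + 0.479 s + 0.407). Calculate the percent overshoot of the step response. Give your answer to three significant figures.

Matching coefficients with s² + 2ζω_n s + ω_n² gives ω_n² = 0.407 ⇒ ω_n = 0.638 rad/s, and ζ = 0.479/(2ω_n) = 0.375.
Overshoot: exp(−π·0.375/√(1−0.375²)) = 0.280, i.e. 28.0%.

%OS ≈ 28.0%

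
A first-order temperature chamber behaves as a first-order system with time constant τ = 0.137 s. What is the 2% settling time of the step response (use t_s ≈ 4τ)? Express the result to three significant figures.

t_s ≈ 4τ = 0.548 s.

t_s ≈ 0.548 s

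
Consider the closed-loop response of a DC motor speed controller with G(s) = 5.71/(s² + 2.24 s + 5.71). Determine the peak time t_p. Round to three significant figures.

Matching coefficients with s² + 2ζω_n s + ω_n² gives ω_n² = 5.71 ⇒ ω_n = 2.39 rad/s, and ζ = 2.24/(2ω_n) = 0.469.
ω_d = ω_n√(1−ζ²) = 2.11 rad/s. Then t_p = π/ω_d = 1.49 s.

t_p ≈ 1.49 s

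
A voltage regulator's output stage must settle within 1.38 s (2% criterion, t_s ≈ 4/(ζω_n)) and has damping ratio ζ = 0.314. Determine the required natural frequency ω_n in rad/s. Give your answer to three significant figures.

Rearranging t_s ≈ 4/(ζω_n) gives ω_n = 4/(ζ·t_s) = 4/(0.314 × 1.38) = 9.23 rad/s.

ω_n ≈ 9.23 rad/s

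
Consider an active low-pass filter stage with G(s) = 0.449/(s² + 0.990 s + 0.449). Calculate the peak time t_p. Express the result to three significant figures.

ω_n = √0.449 = 0.670 rad/s; ζ = 0.990/(2·0.670) = 0.739.
ω_d = ω_n√(1−ζ²) = 0.452 rad/s. Then t_p = π/ω_d = 6.96 s.

t_p ≈ 6.96 s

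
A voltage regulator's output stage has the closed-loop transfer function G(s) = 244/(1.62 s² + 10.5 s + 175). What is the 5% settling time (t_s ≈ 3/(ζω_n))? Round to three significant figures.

t_s ≈ 0.926 s

Dividing through by 1.62: denominator becomes s² + 6.481 s + 108.0.
So ω_n = √108.0 = 10.4 rad/s and ζ = 6.481/(2·10.4) = 0.312.
t_s ≈ 3/(ζω_n) = 0.926 s.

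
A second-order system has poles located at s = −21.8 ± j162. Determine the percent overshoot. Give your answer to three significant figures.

%OS ≈ 65.5%

The poles are at −σ ± jω_d with σ = 21.8 and ω_d = 162, so ω_n = √(σ²+ω_d²) = 163 rad/s and ζ = σ/ω_n = 0.133.
Overshoot: exp(−π·0.133/√(1−0.133²)) = 0.655, i.e. 65.5%.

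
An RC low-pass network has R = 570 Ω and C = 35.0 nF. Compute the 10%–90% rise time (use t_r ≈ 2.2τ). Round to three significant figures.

t_r ≈ 0.0000439 s

τ = RC = 570 × 35.0 nF = 0.0000200 s.
t_r ≈ 2.2τ = 0.0000439 s.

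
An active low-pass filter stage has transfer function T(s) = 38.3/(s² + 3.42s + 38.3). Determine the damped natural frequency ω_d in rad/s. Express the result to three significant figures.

ω_d ≈ 5.95 rad/s

Matching coefficients with s² + 2ζω_n s + ω_n² gives ω_n² = 38.3 ⇒ ω_n = 6.19 rad/s, and ζ = 3.42/(2ω_n) = 0.276.
ω_d = 6.19·√(1 − 0.276²) = 5.95 rad/s.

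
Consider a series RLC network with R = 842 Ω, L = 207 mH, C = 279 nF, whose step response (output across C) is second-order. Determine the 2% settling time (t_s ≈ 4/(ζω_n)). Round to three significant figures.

For a series RLC circuit (capacitor voltage as output), ω_n = 1/√(LC) = 1/√(207 mH · 279 nF) = 4160 rad/s.
ζ = (R/2)·√(C/L) = (842/2)·√(279 nF/207 mH) = 0.489.
t_s ≈ 4/(ζω_n) = 0.00197 s.

t_s ≈ 0.00197 s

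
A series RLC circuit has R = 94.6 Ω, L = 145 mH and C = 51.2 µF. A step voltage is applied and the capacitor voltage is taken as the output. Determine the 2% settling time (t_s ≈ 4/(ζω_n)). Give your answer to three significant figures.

t_s ≈ 0.0123 s

For a series RLC circuit (capacitor voltage as output), ω_n = 1/√(LC) = 1/√(145 mH · 51.2 µF) = 367 rad/s.
ζ = (R/2)·√(C/L) = (94.6/2)·√(51.2 µF/145 mH) = 0.889.
t_s ≈ 4/(ζω_n) = 0.0123 s.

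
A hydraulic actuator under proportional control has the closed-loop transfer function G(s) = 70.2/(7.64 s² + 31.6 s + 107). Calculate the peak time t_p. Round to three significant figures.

t_p ≈ 1.01 s

Dividing through by 7.64: denominator becomes s² + 4.136 s + 14.01.
So ω_n = √14.01 = 3.74 rad/s and ζ = 4.136/(2·3.74) = 0.553.
The damped frequency ω_d = ω_n√(1−ζ²) = 3.12 rad/s. t_p = π/ω_d = 1.01 s.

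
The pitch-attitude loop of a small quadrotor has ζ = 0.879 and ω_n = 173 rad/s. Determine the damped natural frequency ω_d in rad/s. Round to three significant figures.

ω_d = ω_n√(1−ζ²) = 173·√0.227 = 82.5 rad/s.

ω_d ≈ 82.5 rad/s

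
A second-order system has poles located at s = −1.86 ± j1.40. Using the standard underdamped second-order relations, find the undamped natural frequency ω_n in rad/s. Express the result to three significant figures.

ω_n ≈ 2.33 rad/s

|pole| = ω_n = √(1.86² + 1.40²) = 2.33 rad/s; ζ = cos θ = σ/ω_n = 0.799.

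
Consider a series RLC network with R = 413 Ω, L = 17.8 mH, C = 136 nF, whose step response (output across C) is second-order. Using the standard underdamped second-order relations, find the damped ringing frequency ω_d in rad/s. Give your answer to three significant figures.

For a series RLC circuit (capacitor voltage as output), ω_n = 1/√(LC) = 1/√(17.8 mH · 136 nF) = 20300 rad/s.
ζ = (R/2)·√(C/L) = (413/2)·√(136 nF/17.8 mH) = 0.571.
ω_d = 20300·√(1 − 0.571²) = 16700 rad/s.

ω_d ≈ 16700 rad/s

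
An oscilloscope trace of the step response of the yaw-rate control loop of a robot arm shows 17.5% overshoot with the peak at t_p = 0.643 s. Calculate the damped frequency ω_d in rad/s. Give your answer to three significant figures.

ω_d ≈ 4.89 rad/s

t_p = π/ω_d, so ω_d = π/0.643 = 4.89 rad/s.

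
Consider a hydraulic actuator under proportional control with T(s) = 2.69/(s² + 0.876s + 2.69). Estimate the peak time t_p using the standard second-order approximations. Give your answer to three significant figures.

t_p ≈ 1.99 s

ω_n = √2.69 = 1.64 rad/s; ζ = 0.876/(2·1.64) = 0.267.
ω_d = 1.64·√(1 − 0.267²) = 1.58 rad/s. Then t_p = π/ω_d = 1.99 s.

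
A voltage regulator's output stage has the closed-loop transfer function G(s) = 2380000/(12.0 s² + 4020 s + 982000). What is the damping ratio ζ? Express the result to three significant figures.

Dividing through by 12.0: denominator becomes s² + 335.0 s + 81830.
So ω_n = √81830 = 286 rad/s and ζ = 335.0/(2·286) = 0.586.

ζ ≈ 0.586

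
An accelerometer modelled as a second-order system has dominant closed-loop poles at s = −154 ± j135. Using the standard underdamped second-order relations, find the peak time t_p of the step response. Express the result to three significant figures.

t_p = π/ω_d with ω_d = 135 (the imaginary part), so t_p = 0.0233 s.

t_p ≈ 0.0233 s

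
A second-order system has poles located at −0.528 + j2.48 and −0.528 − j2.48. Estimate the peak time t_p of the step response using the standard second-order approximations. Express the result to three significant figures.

t_p = π/ω_d with ω_d = 2.48 (the imaginary part), so t_p = 1.27 s.

t_p ≈ 1.27 s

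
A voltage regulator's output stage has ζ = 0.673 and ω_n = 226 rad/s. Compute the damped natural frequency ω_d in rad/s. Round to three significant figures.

ω_d ≈ 167 rad/s

ω_d = ω_n√(1−ζ²) = 226·√0.547 = 167 rad/s.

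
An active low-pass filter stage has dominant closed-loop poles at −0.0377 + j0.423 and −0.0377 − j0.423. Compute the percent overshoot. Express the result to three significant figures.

%OS ≈ 75.6%

The poles are at −σ ± jω_d with σ = 0.0377 and ω_d = 0.423, so ω_n = √(σ²+ω_d²) = 0.425 rad/s and ζ = σ/ω_n = 0.0888.
Overshoot: exp(−π·0.0888/√(1−0.0888²)) = 0.756, i.e. 75.6%.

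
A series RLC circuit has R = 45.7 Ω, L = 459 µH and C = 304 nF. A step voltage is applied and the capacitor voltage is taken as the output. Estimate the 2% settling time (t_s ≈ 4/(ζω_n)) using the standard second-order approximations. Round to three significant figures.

For a series RLC circuit (capacitor voltage as output), ω_n = 1/√(LC) = 1/√(459 µH · 304 nF) = 84700 rad/s.
ζ = (R/2)·√(C/L) = (45.7/2)·√(304 nF/459 µH) = 0.588.
t_s ≈ 4/(ζω_n) = 0.0000804 s.

t_s ≈ 0.0000804 s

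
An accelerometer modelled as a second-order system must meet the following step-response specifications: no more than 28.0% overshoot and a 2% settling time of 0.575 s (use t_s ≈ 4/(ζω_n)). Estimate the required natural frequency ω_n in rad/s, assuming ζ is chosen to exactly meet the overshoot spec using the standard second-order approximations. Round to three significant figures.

ζ = −ln(OS)/√(π² + (ln OS)²). With OS = 0.280, ln OS = −1.273 and ζ = 1.273/3.390 = 0.376.
From t_s ≈ 4/(ζω_n): ω_n = 4/(ζ·t_s) = 4/(0.376·0.575) = 18.5 rad/s.

ω_n ≈ 18.5 rad/s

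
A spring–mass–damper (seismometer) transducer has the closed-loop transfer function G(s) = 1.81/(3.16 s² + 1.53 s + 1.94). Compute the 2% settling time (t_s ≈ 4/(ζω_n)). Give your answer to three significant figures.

Dividing through by 3.16: denominator becomes s² + 0.4842 s + 0.6139.
So ω_n = √0.6139 = 0.784 rad/s and ζ = 0.4842/(2·0.784) = 0.309.
t_s ≈ 4/(ζω_n) = 16.5 s.

t_s ≈ 16.5 s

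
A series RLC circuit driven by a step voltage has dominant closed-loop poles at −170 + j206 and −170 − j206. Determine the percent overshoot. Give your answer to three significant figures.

With σ = 170, ω_d = 206: ω_n = √(σ²+ω_d²) = 267 rad/s, ζ = σ/ω_n = 0.636.
Overshoot: exp(−π·0.636/√(1−0.636²)) = 0.0748, i.e. 7.48%.

%OS ≈ 7.48%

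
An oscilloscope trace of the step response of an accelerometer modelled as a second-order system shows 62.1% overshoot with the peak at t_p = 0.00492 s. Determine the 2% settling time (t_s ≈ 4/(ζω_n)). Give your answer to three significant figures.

t_s ≈ 0.0413 s

The overshoot fixes ζ = −ln(OS)/√(π²+ln²(OS)) = 0.150.
From t_p = π/ω_d, ω_d = π/0.00492 = 639 rad/s, so ω_n = ω_d/√(1−ζ²) = 646 rad/s.
t_s ≈ 4/(ζω_n) = 4/(0.150·646) = 0.0413 s.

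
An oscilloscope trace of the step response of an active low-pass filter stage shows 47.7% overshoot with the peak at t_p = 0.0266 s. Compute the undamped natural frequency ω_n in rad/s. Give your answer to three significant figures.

ζ from %OS: ζ = |ln 0.477|/√(π²+ln²0.477) = 0.229.
From t_p = π/ω_d, ω_d = π/0.0266 = 118 rad/s, so ω_n = ω_d/√(1−ζ²) = 121 rad/s.

ω_n ≈ 121 rad/s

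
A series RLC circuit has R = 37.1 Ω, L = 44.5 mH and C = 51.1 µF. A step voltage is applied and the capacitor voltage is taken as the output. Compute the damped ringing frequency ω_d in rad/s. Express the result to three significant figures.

For a series RLC circuit (capacitor voltage as output), ω_n = 1/√(LC) = 1/√(44.5 mH · 51.1 µF) = 663 rad/s.
ζ = (R/2)·√(C/L) = (37.1/2)·√(51.1 µF/44.5 mH) = 0.629.
ω_d = 663·√(1 − 0.629²) = 516 rad/s.

ω_d ≈ 516 rad/s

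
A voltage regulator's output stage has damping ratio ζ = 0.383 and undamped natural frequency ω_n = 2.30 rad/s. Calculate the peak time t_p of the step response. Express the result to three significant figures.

The damped frequency is ω_d = ω_n√(1−ζ²) = 2.30·√(1−0.147) = 2.12 rad/s.
Peak time t_p = π/ω_d = π/2.12 = 1.48 s.

t_p ≈ 1.48 s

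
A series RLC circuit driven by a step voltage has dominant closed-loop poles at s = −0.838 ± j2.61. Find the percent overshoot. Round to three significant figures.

The poles are at −σ ± jω_d with σ = 0.838 and ω_d = 2.61, so ω_n = √(σ²+ω_d²) = 2.74 rad/s and ζ = σ/ω_n = 0.306.
%OS = 100·exp(−πζ/√(1−ζ²)) = 36.5%.

%OS ≈ 36.5%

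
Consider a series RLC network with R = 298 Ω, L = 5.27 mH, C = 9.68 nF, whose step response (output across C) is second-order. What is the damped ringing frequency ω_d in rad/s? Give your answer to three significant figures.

ω_d ≈ 137000 rad/s

For a series RLC circuit (capacitor voltage as output), ω_n = 1/√(LC) = 1/√(5.27 mH · 9.68 nF) = 140000 rad/s.
ζ = (R/2)·√(C/L) = (298/2)·√(9.68 nF/5.27 mH) = 0.202.
ω_d = ω_n√(1−ζ²) = 137000 rad/s.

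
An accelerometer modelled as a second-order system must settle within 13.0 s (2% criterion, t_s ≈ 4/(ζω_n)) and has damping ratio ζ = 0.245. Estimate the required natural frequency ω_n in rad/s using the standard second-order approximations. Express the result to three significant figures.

ω_n ≈ 1.26 rad/s

Rearranging t_s ≈ 4/(ζω_n) gives ω_n = 4/(ζ·t_s) = 4/(0.245 × 13.0) = 1.26 rad/s.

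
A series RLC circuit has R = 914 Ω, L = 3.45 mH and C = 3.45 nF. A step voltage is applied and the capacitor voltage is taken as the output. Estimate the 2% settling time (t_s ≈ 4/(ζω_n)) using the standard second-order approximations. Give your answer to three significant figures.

For a series RLC circuit (capacitor voltage as output), ω_n = 1/√(LC) = 1/√(3.45 mH · 3.45 nF) = 290000 rad/s.
ζ = (R/2)·√(C/L) = (914/2)·√(3.45 nF/3.45 mH) = 0.457.
t_s ≈ 4/(ζω_n) = 0.0000302 s.

t_s ≈ 0.0000302 s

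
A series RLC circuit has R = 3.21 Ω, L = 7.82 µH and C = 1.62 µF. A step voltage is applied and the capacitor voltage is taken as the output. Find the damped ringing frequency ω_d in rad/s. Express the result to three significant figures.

ω_d ≈ 192000 rad/s

For a series RLC circuit (capacitor voltage as output), ω_n = 1/√(LC) = 1/√(7.82 µH · 1.62 µF) = 281000 rad/s.
ζ = (R/2)·√(C/L) = (3.21/2)·√(1.62 µF/7.82 µH) = 0.731.
ω_d = ω_n√(1−ζ²) = 192000 rad/s.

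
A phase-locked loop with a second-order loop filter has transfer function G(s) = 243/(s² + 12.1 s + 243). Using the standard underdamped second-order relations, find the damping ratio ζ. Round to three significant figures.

ζ ≈ 0.388

Comparing the denominator to s² + 2ζω_n s + ω_n²: ω_n = √243 = 15.6 rad/s, and 2ζω_n = 12.1 so ζ = 12.1/(2·15.6) = 0.388.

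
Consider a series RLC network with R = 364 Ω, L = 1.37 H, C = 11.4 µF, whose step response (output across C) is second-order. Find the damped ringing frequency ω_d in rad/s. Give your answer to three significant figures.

ω_d ≈ 215 rad/s

For a series RLC circuit (capacitor voltage as output), ω_n = 1/√(LC) = 1/√(1.37 H · 11.4 µF) = 253 rad/s.
ζ = (R/2)·√(C/L) = (364/2)·√(11.4 µF/1.37 H) = 0.525.
ω_d = ω_n√(1−ζ²) = 215 rad/s.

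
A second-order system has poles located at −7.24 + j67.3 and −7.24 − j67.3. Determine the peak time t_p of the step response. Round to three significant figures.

t_p = π/ω_d with ω_d = 67.3 (the imaginary part), so t_p = 0.0467 s.

t_p ≈ 0.0467 s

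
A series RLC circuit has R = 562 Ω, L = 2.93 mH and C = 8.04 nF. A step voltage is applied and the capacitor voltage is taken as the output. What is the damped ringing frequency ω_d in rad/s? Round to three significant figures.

ω_d ≈ 182000 rad/s

For a series RLC circuit (capacitor voltage as output), ω_n = 1/√(LC) = 1/√(2.93 mH · 8.04 nF) = 206000 rad/s.
ζ = (R/2)·√(C/L) = (562/2)·√(8.04 nF/2.93 mH) = 0.465.
The damped frequency ω_d = ω_n√(1−ζ²) = 182000 rad/s.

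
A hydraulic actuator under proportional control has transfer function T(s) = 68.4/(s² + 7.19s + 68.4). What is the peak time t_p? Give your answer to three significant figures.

t_p ≈ 0.422 s

Matching coefficients with s² + 2ζω_n s + ω_n² gives ω_n² = 68.4 ⇒ ω_n = 8.27 rad/s, and ζ = 7.19/(2ω_n) = 0.435.
The damped frequency ω_d = ω_n√(1−ζ²) = 7.45 rad/s. Then t_p = π/ω_d = 0.422 s.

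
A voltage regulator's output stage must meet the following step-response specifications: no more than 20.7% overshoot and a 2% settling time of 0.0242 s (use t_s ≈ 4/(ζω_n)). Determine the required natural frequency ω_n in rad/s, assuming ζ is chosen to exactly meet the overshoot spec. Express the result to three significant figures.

ω_n ≈ 369 rad/s

Inverting the overshoot relation: ζ = |ln 0.207|/√(π² + ln²0.207) = 0.448.
Then ω_n = 4/(ζ t_s) = 4/(0.448 × 0.0242) = 369 rad/s.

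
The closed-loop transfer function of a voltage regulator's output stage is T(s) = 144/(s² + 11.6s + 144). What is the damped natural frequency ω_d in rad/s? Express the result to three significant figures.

Matching coefficients with s² + 2ζω_n s + ω_n² gives ω_n² = 144 ⇒ ω_n = 12.0 rad/s, and ζ = 11.6/(2ω_n) = 0.483.
ω_d = ω_n√(1−ζ²) = 10.5 rad/s.

ω_d ≈ 10.5 rad/s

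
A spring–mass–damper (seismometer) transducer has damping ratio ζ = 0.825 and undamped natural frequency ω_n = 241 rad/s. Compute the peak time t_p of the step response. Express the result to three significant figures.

t_p ≈ 0.0231 s

The damped frequency is ω_d = ω_n√(1−ζ²) = 241·√(1−0.681) = 136 rad/s.
Peak time t_p = π/ω_d = π/136 = 0.0231 s.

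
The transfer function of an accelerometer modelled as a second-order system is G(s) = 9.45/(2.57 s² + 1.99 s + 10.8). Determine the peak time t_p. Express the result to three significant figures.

Dividing through by 2.57: denominator becomes s² + 0.7743 s + 4.202.
So ω_n = √4.202 = 2.05 rad/s and ζ = 0.7743/(2·2.05) = 0.189.
ω_d = ω_n√(1−ζ²) = 2.01 rad/s. t_p = π/ω_d = 1.56 s.

t_p ≈ 1.56 s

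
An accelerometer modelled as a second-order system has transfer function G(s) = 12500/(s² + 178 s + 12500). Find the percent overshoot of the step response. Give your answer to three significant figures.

Matching coefficients with s² + 2ζω_n s + ω_n² gives ω_n² = 12500 ⇒ ω_n = 112 rad/s, and ζ = 178/(2ω_n) = 0.796.
Overshoot: exp(−π·0.796/√(1−0.796²)) = 0.0161, i.e. 1.61%.

%OS ≈ 1.61%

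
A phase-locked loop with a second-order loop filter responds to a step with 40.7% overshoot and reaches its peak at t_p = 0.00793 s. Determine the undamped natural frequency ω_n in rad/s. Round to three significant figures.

From the overshoot, ζ = −ln(OS)/√(π²+ln²(OS)) = 0.275.
From t_p = π/ω_d, ω_d = π/0.00793 = 396 rad/s, so ω_n = ω_d/√(1−ζ²) = 412 rad/s.

ω_n ≈ 412 rad/s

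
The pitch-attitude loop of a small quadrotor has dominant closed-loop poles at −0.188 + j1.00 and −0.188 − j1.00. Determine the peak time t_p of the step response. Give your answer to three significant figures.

t_p ≈ 3.14 s

t_p = π/ω_d with ω_d = 1.00 (the imaginary part), so t_p = 3.14 s.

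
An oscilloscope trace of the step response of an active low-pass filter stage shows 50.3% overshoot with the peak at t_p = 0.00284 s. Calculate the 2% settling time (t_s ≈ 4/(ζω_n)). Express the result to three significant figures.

ζ from %OS: ζ = |ln 0.503|/√(π²+ln²0.503) = 0.214.
t_p = π/ω_d ⇒ ω_d = 1110 rad/s; then ω_n = ω_d/√(1−ζ²) = 1130 rad/s.
t_s ≈ 4/(ζω_n) = 4/(0.214·1130) = 0.0165 s.

t_s ≈ 0.0165 s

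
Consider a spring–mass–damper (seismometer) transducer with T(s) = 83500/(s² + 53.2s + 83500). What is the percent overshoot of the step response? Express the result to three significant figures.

%OS ≈ 74.8%

Comparing the denominator to s² + 2ζω_n s + ω_n²: ω_n = √83500 = 289 rad/s, and 2ζω_n = 53.2 so ζ = 53.2/(2·289) = 0.0921.
%OS = 100 e^{−πζ/√(1−ζ²)} with ζ = 0.0921 gives 74.8%.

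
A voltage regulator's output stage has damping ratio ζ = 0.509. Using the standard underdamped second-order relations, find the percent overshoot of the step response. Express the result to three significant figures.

For an underdamped second-order system, %OS = 100·exp(−πζ/√(1−ζ²)).
πζ/√(1−ζ²) = π·0.509/√(1−0.259) = 1.858, so %OS = 100·e^(−1.858) = 15.6%.

%OS ≈ 15.6%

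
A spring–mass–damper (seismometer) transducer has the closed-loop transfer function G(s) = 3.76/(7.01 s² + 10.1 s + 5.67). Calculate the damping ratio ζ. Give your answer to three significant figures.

ζ ≈ 0.801

Dividing through by 7.01: denominator becomes s² + 1.441 s + 0.8088.
So ω_n = √0.8088 = 0.899 rad/s and ζ = 1.441/(2·0.899) = 0.801.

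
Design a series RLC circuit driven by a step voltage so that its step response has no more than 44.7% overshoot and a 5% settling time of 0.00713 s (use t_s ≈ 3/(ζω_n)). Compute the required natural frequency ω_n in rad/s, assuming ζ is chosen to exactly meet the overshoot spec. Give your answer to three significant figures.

ω_n ≈ 1690 rad/s

ζ = −ln(OS)/√(π² + (ln OS)²). With OS = 0.447, ln OS = −0.8052 and ζ = 0.8052/3.243 = 0.248.
From t_s ≈ 3/(ζω_n): ω_n = 3/(ζ·t_s) = 3/(0.248·0.00713) = 1690 rad/s.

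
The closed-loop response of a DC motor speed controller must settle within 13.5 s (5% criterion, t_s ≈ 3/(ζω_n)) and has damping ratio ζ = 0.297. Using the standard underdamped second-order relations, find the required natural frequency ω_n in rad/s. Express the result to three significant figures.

ω_n ≈ 0.748 rad/s

Rearranging t_s ≈ 3/(ζω_n) gives ω_n = 3/(ζ·t_s) = 3/(0.297 × 13.5) = 0.748 rad/s.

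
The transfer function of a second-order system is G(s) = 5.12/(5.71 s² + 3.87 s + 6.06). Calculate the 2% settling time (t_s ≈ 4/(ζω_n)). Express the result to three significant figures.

Dividing through by 5.71: denominator becomes s² + 0.6778 s + 1.061.
So ω_n = √1.061 = 1.03 rad/s and ζ = 0.6778/(2·1.03) = 0.329.
t_s ≈ 4/(ζω_n) = 11.8 s.

t_s ≈ 11.8 s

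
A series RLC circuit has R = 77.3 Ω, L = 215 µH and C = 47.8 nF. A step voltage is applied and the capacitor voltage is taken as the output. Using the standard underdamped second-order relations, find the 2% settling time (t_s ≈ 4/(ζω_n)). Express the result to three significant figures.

For a series RLC circuit (capacitor voltage as output), ω_n = 1/√(LC) = 1/√(215 µH · 47.8 nF) = 312000 rad/s.
ζ = (R/2)·√(C/L) = (77.3/2)·√(47.8 nF/215 µH) = 0.576.
t_s ≈ 4/(ζω_n) = 0.0000223 s.

t_s ≈ 0.0000223 s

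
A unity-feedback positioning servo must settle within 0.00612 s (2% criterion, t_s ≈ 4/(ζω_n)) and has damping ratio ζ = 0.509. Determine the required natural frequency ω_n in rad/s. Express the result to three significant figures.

Rearranging t_s ≈ 4/(ζω_n) gives ω_n = 4/(ζ·t_s) = 4/(0.509 × 0.00612) = 1280 rad/s.

ω_n ≈ 1280 rad/s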